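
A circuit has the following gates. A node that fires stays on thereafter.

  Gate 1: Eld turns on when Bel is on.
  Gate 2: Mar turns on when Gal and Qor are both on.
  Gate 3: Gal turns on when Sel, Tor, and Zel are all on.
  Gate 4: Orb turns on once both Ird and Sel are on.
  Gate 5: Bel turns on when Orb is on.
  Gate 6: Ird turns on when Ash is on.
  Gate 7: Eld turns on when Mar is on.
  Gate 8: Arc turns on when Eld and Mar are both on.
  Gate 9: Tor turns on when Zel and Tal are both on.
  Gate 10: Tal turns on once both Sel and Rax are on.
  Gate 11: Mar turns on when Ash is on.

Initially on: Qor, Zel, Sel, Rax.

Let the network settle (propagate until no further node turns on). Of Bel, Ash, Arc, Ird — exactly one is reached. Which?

Arc

Sel and Rax are on, so Tal turns on (Gate 10).
Zel and Tal are on, so Tor turns on (Gate 9).
Sel, Tor, and Zel are on, so Gal turns on (Gate 3).
Gate 2: Gal and Qor on → Mar on.
Mar is on, so Eld turns on (Gate 7).
Gate 8: Eld and Mar on → Arc on.
No rule produces Ash, and it is not given. Bel would need Orb (Gate 5), but Orb never turns on. Ird would need Ash (Gate 6), but Ash never turns on.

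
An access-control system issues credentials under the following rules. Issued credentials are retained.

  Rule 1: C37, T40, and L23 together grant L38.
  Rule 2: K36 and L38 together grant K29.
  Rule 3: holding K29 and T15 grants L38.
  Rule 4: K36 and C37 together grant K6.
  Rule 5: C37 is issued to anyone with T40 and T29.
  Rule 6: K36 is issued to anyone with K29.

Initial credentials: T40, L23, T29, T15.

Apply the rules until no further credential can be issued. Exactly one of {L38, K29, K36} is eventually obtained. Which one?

L38

Holding T40 and T29 grants C37 (Rule 5).
Holding C37, T40, and L23 grants L38 (Rule 1).
K36 would need K29 (Rule 6), but K29 is never granted. K29 would need K36 and L38 (Rule 2), but K36 is never granted.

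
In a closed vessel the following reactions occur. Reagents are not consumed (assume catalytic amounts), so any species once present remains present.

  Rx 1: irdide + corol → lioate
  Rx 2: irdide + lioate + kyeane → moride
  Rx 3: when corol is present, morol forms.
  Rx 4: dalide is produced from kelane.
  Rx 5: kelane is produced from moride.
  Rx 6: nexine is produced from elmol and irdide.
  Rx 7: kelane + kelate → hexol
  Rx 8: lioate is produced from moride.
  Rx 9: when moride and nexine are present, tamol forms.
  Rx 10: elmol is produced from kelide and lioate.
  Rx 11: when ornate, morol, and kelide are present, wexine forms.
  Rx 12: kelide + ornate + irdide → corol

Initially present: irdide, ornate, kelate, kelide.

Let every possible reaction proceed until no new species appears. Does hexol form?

No

hexol would need kelane and kelate (Rx 7), but kelane never forms.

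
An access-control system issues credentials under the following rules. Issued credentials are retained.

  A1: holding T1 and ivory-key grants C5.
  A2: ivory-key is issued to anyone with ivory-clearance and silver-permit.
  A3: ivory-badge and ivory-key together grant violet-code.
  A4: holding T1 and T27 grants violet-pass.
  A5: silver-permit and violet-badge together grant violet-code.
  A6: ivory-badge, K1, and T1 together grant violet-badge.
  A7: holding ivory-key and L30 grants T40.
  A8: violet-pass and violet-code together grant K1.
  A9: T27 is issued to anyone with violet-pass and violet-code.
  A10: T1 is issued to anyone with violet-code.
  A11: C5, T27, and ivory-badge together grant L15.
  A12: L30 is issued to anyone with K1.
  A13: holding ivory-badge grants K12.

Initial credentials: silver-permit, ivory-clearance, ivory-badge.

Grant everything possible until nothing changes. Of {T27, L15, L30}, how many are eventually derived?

T27 would need violet-pass and violet-code (A9), but violet-pass is never granted.
L15 would need C5, T27, and ivory-badge (A11), but T27 is never granted.
L30 would need K1 (A12), but K1 is never granted.
None of the 3 are reached.

0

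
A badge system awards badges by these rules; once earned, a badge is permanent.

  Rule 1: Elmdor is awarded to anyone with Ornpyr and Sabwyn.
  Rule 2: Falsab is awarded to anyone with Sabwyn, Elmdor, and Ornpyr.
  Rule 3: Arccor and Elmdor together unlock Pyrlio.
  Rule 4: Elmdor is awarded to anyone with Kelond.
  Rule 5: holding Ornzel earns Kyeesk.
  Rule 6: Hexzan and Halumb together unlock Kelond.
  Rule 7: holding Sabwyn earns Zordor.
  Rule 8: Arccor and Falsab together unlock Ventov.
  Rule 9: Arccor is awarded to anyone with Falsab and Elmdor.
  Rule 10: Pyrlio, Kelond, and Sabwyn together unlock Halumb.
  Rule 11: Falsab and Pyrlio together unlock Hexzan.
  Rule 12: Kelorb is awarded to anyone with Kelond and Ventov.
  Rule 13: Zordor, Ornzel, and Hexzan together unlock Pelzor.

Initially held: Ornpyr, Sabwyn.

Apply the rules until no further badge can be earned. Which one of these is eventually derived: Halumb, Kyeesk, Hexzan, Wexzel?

With Ornpyr and Sabwyn, Elmdor is earned (Rule 1).
With Sabwyn, Elmdor, and Ornpyr, Falsab is earned (Rule 2).
With Falsab and Elmdor, Arccor is earned (Rule 9).
With Arccor and Elmdor, Pyrlio is earned (Rule 3).
With Falsab and Pyrlio, Hexzan is earned (Rule 11).
No rule produces Wexzel, and it is not given. Halumb would need Pyrlio, Kelond, and Sabwyn (Rule 10), but Kelond is never earned. Kyeesk would need Ornzel (Rule 5), but Ornzel is never earned.

Hexzan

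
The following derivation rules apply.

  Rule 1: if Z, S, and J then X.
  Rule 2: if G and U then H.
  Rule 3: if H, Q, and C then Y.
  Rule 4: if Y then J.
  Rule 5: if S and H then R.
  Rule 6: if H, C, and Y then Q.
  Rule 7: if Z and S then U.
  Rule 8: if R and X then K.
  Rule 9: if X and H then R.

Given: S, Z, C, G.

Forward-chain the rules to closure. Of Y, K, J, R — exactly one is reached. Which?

Z and S hold, so U follows (Rule 7).
From G and U, Rule 2 gives H.
From S and H, Rule 5 gives R.
J would need Y (Rule 4), but Y is never established. Y would need H, Q, and C (Rule 3), but Q is never established. K would need R and X (Rule 8), but X is never established.

R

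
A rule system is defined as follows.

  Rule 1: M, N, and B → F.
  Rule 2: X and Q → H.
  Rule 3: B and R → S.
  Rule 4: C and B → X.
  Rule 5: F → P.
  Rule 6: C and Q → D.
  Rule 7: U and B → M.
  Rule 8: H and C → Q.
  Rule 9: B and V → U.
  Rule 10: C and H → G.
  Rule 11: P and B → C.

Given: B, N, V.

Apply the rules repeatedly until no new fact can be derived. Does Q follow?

No

Q would need H and C (Rule 8), but H is never established.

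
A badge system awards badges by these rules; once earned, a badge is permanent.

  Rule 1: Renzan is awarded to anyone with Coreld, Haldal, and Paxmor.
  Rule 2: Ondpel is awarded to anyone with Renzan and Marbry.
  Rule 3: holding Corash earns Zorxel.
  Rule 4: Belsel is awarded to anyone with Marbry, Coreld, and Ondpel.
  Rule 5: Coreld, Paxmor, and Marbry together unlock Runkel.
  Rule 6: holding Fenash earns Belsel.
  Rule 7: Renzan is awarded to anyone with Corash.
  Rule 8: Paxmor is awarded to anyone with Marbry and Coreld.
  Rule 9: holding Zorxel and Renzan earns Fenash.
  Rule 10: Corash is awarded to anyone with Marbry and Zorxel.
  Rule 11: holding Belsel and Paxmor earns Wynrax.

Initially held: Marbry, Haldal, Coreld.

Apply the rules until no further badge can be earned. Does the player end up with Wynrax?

Yes

With Marbry and Coreld, Paxmor is earned (Rule 8).
With Coreld, Haldal, and Paxmor, Renzan is earned (Rule 1).
With Renzan and Marbry, Ondpel is earned (Rule 2).
With Marbry, Coreld, and Ondpel, Belsel is earned (Rule 4).
With Belsel and Paxmor, Wynrax is earned (Rule 11).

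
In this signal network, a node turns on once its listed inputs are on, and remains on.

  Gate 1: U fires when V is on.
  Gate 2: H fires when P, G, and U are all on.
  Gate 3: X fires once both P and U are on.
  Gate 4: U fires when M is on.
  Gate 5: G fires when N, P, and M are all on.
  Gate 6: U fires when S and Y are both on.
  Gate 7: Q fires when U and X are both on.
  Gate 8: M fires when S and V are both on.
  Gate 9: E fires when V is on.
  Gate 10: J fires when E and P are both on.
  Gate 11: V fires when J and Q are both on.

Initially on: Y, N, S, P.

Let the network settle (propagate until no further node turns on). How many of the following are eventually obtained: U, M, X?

Gate 6: S and Y on → U on.
P and U are on, so X fires (Gate 3).
U: reached.
M would need S and V (Gate 8), but V never turns on.
X: reached.
Reached: U and X — 2 of the 3.

2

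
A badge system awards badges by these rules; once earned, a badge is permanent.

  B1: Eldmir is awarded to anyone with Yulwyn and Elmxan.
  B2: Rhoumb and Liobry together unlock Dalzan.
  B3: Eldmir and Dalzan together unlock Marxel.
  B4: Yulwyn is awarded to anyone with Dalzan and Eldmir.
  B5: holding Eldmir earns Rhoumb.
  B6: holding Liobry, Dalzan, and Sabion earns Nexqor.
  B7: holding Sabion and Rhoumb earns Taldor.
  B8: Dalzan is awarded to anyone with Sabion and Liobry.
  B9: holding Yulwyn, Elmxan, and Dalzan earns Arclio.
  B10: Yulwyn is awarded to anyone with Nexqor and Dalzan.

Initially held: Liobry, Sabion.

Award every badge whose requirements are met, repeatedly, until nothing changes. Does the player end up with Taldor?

No

Taldor would need Sabion and Rhoumb (B7), but Rhoumb is never earned.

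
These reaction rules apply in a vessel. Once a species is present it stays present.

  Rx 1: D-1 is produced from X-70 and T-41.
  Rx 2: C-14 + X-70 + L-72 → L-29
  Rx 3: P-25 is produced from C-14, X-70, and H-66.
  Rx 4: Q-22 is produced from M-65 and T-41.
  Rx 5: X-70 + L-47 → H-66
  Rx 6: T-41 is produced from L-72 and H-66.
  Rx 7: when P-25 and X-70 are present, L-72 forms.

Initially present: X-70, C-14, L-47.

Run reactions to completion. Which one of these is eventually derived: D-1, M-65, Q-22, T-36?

D-1

X-70 and L-47 present → H-66 forms (Rx 5).
C-14, X-70, and H-66 present → P-25 forms (Rx 3).
P-25 and X-70 present → L-72 forms (Rx 7).
L-72 and H-66 present → T-41 forms (Rx 6).
X-70 and T-41 present → D-1 forms (Rx 1).
No rule produces T-36, and it is not given. Q-22 would need M-65 and T-41 (Rx 4), but M-65 never forms. No rule produces M-65, and it is not given.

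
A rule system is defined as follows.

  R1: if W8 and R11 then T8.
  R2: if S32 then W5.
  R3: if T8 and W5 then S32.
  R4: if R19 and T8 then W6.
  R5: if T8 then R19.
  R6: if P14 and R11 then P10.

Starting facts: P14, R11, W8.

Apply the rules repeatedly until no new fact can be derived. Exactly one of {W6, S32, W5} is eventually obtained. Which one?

W8 and R11 hold, so T8 follows (R1).
T8 holds, so R19 follows (R5).
From R19 and T8, R4 gives W6.
S32 would need T8 and W5 (R3), but W5 is never established. W5 would need S32 (R2), but S32 is never established.

W6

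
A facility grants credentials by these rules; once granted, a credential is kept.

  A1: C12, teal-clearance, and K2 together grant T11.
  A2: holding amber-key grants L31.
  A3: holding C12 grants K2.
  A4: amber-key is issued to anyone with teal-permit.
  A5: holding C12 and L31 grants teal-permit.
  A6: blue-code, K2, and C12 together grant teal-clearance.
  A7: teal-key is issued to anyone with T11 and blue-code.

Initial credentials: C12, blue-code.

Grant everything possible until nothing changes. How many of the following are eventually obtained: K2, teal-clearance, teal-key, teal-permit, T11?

Holding C12 grants K2 (A3).
Holding blue-code, K2, and C12 grants teal-clearance (A6).
Holding C12, teal-clearance, and K2 grants T11 (A1).
Holding T11 and blue-code grants teal-key (A7).
K2: reached.
teal-clearance: reached.
teal-key: reached.
teal-permit would need C12 and L31 (A5), but L31 is never granted.
T11: reached.
Reached: K2, teal-clearance, teal-key, and T11 — 4 of the 5.

4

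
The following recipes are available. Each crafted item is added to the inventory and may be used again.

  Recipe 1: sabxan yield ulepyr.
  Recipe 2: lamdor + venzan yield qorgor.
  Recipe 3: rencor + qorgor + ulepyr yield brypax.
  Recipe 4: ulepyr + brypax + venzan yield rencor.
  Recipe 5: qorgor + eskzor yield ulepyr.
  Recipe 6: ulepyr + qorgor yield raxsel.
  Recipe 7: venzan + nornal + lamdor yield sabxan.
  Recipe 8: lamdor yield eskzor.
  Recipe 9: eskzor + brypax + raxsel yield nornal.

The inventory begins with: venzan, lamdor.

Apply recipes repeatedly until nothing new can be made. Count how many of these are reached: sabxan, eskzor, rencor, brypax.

1

lamdor → eskzor (Recipe 8).
sabxan would need venzan, nornal, and lamdor (Recipe 7), but nornal is never obtained.
eskzor: reached.
rencor would need ulepyr, brypax, and venzan (Recipe 4), but brypax is never obtained.
brypax would need rencor, qorgor, and ulepyr (Recipe 3), but rencor is never obtained.
Reached: eskzor — 1 of the 4.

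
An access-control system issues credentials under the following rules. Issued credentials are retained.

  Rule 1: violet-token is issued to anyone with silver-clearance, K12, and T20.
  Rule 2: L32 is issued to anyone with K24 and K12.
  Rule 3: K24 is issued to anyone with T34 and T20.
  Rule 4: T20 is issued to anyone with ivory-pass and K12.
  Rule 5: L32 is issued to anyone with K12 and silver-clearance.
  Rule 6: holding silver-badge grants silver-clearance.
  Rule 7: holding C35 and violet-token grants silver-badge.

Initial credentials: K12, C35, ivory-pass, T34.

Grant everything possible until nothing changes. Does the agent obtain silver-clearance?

No

silver-clearance would need silver-badge (Rule 6), but silver-badge is never granted.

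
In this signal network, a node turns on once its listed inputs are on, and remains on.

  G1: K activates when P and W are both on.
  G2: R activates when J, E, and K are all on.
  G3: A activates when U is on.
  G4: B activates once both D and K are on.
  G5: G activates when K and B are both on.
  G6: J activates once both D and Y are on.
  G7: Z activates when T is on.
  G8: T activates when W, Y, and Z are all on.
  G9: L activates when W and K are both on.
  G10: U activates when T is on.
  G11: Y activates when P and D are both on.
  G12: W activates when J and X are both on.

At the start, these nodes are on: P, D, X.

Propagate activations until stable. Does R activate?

No

R would need J, E, and K (G2), but E never turns on.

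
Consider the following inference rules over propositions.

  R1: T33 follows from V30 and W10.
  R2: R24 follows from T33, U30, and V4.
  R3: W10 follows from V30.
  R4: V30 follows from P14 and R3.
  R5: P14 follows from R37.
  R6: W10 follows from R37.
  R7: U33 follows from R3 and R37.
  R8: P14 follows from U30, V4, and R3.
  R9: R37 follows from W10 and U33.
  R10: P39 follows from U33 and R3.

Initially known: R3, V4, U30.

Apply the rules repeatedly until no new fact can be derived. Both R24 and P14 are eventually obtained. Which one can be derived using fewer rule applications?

P14: U30, V4, and R3 hold, so P14 follows (R8). [1 rule application]
R24: From U30, V4, and R3, R8 gives P14. From P14 and R3, R4 gives V30. V30 holds, so W10 follows (R3). From V30 and W10, R1 gives T33. T33, U30, and V4 hold, so R24 follows (R2). [5 rule applications]
P14 needs fewer.

P14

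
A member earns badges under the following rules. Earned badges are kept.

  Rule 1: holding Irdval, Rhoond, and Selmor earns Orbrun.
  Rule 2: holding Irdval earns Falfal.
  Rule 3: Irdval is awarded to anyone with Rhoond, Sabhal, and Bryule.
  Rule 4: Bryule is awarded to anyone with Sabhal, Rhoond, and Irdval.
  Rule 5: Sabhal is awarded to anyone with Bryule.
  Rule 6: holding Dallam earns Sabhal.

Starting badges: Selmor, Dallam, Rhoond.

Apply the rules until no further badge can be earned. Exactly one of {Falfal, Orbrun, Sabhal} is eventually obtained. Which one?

Sabhal

With Dallam, Sabhal is earned (Rule 6).
Falfal would need Irdval (Rule 2), but Irdval is never earned. Orbrun would need Irdval, Rhoond, and Selmor (Rule 1), but Irdval is never earned.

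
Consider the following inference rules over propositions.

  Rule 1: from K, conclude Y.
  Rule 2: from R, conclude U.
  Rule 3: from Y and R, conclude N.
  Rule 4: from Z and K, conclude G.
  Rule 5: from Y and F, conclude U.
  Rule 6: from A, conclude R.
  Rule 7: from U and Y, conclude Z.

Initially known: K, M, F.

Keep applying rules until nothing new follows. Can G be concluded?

K holds, so Y follows (Rule 1).
From Y and F, Rule 5 gives U.
U and Y hold, so Z follows (Rule 7).
Z and K hold, so G follows (Rule 4).

Yes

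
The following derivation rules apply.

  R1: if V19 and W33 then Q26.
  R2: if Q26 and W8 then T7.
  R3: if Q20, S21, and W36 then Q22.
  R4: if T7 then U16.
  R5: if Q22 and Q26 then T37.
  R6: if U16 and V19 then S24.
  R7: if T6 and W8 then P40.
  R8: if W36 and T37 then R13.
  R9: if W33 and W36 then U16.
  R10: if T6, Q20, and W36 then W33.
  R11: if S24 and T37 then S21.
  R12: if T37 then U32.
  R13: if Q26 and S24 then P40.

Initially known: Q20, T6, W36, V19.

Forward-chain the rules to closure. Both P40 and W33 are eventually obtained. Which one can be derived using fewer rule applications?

W33

W33: From T6, Q20, and W36, R10 gives W33. [1 rule application]
P40: From T6, Q20, and W36, R10 gives W33. V19 and W33 hold, so Q26 follows (R1). W33 and W36 hold, so U16 follows (R9). U16 and V19 hold, so S24 follows (R6). From Q26 and S24, R13 gives P40. [5 rule applications]
W33 needs fewer.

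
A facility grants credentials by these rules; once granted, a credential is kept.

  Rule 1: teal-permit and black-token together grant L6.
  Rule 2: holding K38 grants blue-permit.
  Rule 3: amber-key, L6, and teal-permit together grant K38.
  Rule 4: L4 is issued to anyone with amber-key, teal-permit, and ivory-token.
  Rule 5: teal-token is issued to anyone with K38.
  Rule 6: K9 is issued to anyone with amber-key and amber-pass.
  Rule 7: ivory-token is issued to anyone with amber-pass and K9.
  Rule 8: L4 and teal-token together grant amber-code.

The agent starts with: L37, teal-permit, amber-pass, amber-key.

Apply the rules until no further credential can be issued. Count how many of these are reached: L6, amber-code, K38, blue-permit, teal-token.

0

L6 would need teal-permit and black-token (Rule 1), but black-token is never granted.
amber-code would need L4 and teal-token (Rule 8), but teal-token is never granted.
K38 would need amber-key, L6, and teal-permit (Rule 3), but L6 is never granted.
blue-permit would need K38 (Rule 2), but K38 is never granted.
teal-token would need K38 (Rule 5), but K38 is never granted.
None of the 5 are reached.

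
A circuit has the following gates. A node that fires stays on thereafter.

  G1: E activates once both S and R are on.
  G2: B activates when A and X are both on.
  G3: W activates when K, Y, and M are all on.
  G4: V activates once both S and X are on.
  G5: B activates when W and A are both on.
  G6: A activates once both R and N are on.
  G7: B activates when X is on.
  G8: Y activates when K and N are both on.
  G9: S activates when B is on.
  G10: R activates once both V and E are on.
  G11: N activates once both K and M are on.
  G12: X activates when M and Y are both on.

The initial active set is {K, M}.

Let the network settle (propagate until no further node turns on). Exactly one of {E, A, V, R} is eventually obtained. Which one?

V

K and M are on, so N activates (G11).
K and N are on, so Y activates (G8).
G12: M and Y on → X on.
X is on, so B activates (G7).
B is on, so S activates (G9).
G4: S and X on → V on.
A would need R and N (G6), but R never turns on. R would need V and E (G10), but E never turns on. E would need S and R (G1), but R never turns on.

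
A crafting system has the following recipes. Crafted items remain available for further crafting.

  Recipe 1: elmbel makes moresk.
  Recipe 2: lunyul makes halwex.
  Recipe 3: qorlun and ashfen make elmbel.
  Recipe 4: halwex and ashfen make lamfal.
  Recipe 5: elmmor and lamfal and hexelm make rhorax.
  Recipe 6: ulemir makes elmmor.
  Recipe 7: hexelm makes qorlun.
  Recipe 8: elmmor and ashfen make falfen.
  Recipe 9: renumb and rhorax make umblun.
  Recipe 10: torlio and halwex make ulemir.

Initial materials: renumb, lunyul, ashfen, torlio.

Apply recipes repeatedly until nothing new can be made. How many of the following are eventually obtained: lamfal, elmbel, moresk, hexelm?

1

Using Recipe 2, lunyul makes halwex.
Using Recipe 4, halwex and ashfen make lamfal.
lamfal: reached.
elmbel would need qorlun and ashfen (Recipe 3), but qorlun is never obtained.
moresk would need elmbel (Recipe 1), but elmbel is never obtained.
No rule produces hexelm, and it is not given.
Reached: lamfal — 1 of the 4.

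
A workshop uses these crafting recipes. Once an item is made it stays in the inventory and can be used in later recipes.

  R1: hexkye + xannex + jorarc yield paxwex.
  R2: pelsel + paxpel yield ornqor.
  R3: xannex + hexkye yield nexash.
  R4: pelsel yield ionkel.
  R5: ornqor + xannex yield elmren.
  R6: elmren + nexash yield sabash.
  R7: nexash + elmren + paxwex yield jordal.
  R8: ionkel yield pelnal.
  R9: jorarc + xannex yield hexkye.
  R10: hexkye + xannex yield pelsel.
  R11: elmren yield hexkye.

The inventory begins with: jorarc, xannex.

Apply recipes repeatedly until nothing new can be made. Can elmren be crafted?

No

elmren would need ornqor and xannex (R5), but ornqor is never obtained.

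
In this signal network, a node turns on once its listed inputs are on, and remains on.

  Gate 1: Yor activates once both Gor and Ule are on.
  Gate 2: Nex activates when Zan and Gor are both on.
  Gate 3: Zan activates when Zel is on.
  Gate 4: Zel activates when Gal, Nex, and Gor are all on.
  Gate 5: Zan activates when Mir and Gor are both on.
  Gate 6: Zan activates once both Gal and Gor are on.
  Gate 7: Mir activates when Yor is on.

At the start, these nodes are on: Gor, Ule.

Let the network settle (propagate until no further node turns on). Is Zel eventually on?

No

Zel would need Gal, Nex, and Gor (Gate 4), but Gal never turns on.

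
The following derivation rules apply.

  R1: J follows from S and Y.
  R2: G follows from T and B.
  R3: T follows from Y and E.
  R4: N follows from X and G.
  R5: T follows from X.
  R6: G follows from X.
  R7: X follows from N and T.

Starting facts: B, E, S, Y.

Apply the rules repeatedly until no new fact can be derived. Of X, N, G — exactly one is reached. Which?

G

From Y and E, R3 gives T.
From T and B, R2 gives G.
X would need N and T (R7), but N is never established. N would need X and G (R4), but X is never established.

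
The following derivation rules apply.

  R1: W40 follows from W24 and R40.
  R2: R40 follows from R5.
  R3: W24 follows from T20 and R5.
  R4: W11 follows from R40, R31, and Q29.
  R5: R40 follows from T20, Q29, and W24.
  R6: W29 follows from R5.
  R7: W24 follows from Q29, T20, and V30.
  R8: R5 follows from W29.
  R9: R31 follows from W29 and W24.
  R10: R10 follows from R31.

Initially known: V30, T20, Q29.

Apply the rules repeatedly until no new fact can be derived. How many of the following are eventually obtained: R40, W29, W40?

From Q29, T20, and V30, R7 gives W24.
From T20, Q29, and W24, R5 gives R40.
From W24 and R40, R1 gives W40.
R40: reached.
W29 would need R5 (R6), but R5 is never established.
W40: reached.
Reached: R40 and W40 — 2 of the 3.

2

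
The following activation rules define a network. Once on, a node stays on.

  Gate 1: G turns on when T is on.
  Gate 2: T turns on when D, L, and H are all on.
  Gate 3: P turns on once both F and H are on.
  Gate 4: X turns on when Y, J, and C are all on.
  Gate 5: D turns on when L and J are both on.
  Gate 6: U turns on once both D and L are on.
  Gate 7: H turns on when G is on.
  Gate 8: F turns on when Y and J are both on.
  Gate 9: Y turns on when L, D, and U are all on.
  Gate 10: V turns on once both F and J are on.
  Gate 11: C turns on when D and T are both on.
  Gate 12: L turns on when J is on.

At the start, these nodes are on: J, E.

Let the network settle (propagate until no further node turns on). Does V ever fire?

J is on, so L turns on (Gate 12).
L and J are on, so D turns on (Gate 5).
Gate 6: D and L on → U on.
Gate 9: L, D, and U on → Y on.
Gate 8: Y and J on → F on.
F and J are on, so V turns on (Gate 10).

Yes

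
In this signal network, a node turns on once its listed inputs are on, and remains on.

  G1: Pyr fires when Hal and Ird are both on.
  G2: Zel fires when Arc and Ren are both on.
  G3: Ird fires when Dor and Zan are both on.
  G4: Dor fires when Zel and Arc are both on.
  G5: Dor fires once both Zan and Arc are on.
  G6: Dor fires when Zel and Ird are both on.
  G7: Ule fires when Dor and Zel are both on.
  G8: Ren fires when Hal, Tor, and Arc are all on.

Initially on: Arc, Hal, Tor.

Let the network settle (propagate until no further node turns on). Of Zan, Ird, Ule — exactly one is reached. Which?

G8: Hal, Tor, and Arc on → Ren on.
G2: Arc and Ren on → Zel on.
G4: Zel and Arc on → Dor on.
Dor and Zel are on, so Ule fires (G7).
No rule produces Zan, and it is not given. Ird would need Dor and Zan (G3), but Zan never turns on.

Ule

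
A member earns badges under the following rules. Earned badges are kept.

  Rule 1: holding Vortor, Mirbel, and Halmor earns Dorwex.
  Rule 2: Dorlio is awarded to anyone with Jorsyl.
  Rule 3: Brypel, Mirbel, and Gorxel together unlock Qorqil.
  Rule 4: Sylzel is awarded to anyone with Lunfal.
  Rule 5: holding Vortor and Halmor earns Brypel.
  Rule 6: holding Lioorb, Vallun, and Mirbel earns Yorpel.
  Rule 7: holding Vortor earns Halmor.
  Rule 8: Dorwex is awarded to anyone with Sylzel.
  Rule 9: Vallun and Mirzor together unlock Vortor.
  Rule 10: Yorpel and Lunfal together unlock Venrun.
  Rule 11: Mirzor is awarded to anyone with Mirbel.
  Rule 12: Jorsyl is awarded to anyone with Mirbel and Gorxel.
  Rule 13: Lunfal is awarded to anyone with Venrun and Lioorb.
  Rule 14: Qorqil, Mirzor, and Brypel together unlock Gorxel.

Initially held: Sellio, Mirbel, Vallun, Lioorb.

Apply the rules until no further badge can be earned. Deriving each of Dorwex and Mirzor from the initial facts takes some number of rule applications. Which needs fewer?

Mirzor: With Mirbel, Mirzor is earned (Rule 11). [1 rule application]
Dorwex: With Mirbel, Mirzor is earned (Rule 11). With Vallun and Mirzor, Vortor is earned (Rule 9). With Vortor, Halmor is earned (Rule 7). With Vortor, Mirbel, and Halmor, Dorwex is earned (Rule 1). [4 rule applications]
Mirzor needs fewer.

Mirzor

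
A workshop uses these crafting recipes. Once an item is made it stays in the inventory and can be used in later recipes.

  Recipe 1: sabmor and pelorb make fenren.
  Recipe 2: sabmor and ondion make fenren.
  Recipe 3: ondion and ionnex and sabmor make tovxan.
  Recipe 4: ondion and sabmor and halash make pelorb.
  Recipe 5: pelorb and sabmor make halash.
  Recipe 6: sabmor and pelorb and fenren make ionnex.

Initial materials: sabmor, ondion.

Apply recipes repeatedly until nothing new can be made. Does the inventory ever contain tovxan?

No

tovxan would need ondion, ionnex, and sabmor (Recipe 3), but ionnex is never obtained.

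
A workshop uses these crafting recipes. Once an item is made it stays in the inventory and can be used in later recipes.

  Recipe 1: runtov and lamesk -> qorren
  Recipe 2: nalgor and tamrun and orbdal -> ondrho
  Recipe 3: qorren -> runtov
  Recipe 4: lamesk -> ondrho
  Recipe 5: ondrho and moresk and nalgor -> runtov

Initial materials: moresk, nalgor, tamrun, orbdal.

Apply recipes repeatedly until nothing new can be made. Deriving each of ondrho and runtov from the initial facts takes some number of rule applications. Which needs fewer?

ondrho: Using Recipe 2, nalgor, tamrun, and orbdal make ondrho. [1 rule application]
runtov: Using Recipe 2, nalgor, tamrun, and orbdal make ondrho. ondrho and moresk and nalgor -> runtov (Recipe 5). [2 rule applications]
ondrho needs fewer.

ondrho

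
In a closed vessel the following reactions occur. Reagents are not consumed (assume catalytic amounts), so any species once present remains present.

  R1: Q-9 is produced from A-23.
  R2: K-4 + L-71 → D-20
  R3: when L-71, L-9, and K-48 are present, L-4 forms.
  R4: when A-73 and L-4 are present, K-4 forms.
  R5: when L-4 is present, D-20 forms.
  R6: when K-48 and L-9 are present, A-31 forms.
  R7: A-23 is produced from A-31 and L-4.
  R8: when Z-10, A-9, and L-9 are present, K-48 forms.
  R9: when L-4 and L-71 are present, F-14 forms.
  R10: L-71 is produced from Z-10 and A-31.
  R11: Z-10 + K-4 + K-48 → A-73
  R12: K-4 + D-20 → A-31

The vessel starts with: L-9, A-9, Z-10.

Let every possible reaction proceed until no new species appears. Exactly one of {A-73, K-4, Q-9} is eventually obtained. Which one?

Q-9

Z-10, A-9, and L-9 present → K-48 forms (R8).
K-48 and L-9 present → A-31 forms (R6).
Z-10 and A-31 present → L-71 forms (R10).
L-71, L-9, and K-48 present → L-4 forms (R3).
A-31 and L-4 present → A-23 forms (R7).
A-23 present → Q-9 forms (R1).
K-4 would need A-73 and L-4 (R4), but A-73 never forms. A-73 would need Z-10, K-4, and K-48 (R11), but K-4 never forms.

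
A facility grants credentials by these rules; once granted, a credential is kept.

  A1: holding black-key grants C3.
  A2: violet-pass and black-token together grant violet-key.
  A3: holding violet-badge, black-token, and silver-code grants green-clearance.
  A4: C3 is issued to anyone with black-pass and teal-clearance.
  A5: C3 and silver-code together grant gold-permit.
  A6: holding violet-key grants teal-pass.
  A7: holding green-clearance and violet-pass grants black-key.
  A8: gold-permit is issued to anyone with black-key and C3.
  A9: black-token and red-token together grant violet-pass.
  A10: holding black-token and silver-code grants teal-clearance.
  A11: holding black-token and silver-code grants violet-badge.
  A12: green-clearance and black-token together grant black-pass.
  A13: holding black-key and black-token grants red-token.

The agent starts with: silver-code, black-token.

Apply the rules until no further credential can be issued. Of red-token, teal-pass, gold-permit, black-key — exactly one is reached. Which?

gold-permit

Holding black-token and silver-code grants teal-clearance (A10).
Holding black-token and silver-code grants violet-badge (A11).
Holding violet-badge, black-token, and silver-code grants green-clearance (A3).
Holding green-clearance and black-token grants black-pass (A12).
Holding black-pass and teal-clearance grants C3 (A4).
Holding C3 and silver-code grants gold-permit (A5).
red-token would need black-key and black-token (A13), but black-key is never granted. black-key would need green-clearance and violet-pass (A7), but violet-pass is never granted. teal-pass would need violet-key (A6), but violet-key is never granted.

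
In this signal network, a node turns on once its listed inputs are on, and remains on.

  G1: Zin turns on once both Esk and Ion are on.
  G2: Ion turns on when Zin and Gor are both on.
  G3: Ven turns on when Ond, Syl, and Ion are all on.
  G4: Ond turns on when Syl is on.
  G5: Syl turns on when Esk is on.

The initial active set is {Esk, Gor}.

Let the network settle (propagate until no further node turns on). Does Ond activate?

Esk is on, so Syl turns on (G5).
G4: Syl on → Ond on.

Yes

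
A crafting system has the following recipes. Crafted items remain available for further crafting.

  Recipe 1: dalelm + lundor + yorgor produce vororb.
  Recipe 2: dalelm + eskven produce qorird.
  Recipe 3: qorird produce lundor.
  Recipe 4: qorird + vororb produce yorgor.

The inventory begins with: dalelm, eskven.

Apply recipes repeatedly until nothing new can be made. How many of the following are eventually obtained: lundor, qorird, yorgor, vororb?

2

Using Recipe 2, dalelm and eskven make qorird.
qorird → lundor (Recipe 3).
lundor: reached.
qorird: reached.
yorgor would need qorird and vororb (Recipe 4), but vororb is never obtained.
vororb would need dalelm, lundor, and yorgor (Recipe 1), but yorgor is never obtained.
Reached: lundor and qorird — 2 of the 4.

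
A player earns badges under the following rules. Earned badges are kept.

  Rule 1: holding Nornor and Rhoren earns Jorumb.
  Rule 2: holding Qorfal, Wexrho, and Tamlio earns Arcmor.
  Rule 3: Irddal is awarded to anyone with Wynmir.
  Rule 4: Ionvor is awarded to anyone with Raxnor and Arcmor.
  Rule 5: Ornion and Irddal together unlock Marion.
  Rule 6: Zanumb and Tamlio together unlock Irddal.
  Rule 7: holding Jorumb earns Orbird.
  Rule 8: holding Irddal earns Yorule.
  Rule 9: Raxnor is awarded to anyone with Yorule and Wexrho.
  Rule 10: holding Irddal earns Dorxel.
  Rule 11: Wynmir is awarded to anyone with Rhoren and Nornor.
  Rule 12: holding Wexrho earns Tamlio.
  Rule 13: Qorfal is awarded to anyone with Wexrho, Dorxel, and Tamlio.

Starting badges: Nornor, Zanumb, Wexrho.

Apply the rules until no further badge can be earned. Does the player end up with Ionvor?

With Wexrho, Tamlio is earned (Rule 12).
With Zanumb and Tamlio, Irddal is earned (Rule 6).
With Irddal, Yorule is earned (Rule 8).
With Irddal, Dorxel is earned (Rule 10).
With Wexrho, Dorxel, and Tamlio, Qorfal is earned (Rule 13).
With Yorule and Wexrho, Raxnor is earned (Rule 9).
With Qorfal, Wexrho, and Tamlio, Arcmor is earned (Rule 2).
With Raxnor and Arcmor, Ionvor is earned (Rule 4).

Yes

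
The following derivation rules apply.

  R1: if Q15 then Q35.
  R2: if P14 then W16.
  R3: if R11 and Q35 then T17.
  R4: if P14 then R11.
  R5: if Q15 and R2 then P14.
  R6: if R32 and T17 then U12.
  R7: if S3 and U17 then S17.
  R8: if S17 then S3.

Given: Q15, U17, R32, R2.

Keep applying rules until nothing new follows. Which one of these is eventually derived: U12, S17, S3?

U12

Q15 holds, so Q35 follows (R1).
Q15 and R2 hold, so P14 follows (R5).
From P14, R4 gives R11.
From R11 and Q35, R3 gives T17.
R32 and T17 hold, so U12 follows (R6).
S17 would need S3 and U17 (R7), but S3 is never established. S3 would need S17 (R8), but S17 is never established.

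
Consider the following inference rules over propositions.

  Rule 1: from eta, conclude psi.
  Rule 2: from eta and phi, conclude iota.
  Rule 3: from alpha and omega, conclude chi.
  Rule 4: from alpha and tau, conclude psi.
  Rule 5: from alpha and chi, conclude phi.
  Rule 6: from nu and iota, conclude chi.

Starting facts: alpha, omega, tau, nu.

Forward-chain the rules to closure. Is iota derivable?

No

iota would need eta and phi (Rule 2), but eta is never established.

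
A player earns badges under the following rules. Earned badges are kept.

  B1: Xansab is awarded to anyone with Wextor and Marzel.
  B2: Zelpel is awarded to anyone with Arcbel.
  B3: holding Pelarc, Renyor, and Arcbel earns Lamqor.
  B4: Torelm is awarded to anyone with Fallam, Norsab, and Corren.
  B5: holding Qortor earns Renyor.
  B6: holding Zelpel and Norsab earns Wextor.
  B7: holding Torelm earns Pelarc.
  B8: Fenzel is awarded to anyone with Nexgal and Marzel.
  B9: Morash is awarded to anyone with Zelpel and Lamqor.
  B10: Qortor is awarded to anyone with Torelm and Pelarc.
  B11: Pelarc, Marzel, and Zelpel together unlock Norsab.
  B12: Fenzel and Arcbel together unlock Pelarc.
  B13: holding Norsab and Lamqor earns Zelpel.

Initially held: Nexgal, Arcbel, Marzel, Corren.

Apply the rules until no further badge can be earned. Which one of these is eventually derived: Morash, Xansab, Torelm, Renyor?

Xansab

With Arcbel, Zelpel is earned (B2).
With Nexgal and Marzel, Fenzel is earned (B8).
With Fenzel and Arcbel, Pelarc is earned (B12).
With Pelarc, Marzel, and Zelpel, Norsab is earned (B11).
With Zelpel and Norsab, Wextor is earned (B6).
With Wextor and Marzel, Xansab is earned (B1).
Morash would need Zelpel and Lamqor (B9), but Lamqor is never earned. Torelm would need Fallam, Norsab, and Corren (B4), but Fallam is never earned. Renyor would need Qortor (B5), but Qortor is never earned.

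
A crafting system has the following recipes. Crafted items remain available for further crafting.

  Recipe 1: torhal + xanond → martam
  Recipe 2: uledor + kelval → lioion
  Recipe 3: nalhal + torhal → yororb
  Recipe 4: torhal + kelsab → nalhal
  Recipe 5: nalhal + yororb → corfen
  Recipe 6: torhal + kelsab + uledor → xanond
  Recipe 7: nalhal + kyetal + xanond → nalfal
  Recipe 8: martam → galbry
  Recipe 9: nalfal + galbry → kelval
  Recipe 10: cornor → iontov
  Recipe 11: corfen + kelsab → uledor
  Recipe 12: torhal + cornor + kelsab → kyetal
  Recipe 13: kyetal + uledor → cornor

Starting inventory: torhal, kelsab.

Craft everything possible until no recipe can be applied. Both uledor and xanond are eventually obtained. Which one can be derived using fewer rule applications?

uledor

uledor: Using Recipe 4, torhal and kelsab make nalhal. Using Recipe 3, nalhal and torhal make yororb. Using Recipe 5, nalhal and yororb make corfen. corfen + kelsab → uledor (Recipe 11). [4 rule applications]
xanond: Using Recipe 4, torhal and kelsab make nalhal. Using Recipe 3, nalhal and torhal make yororb. Using Recipe 5, nalhal and yororb make corfen. Using Recipe 11, corfen and kelsab make uledor. torhal + kelsab + uledor → xanond (Recipe 6). [5 rule applications]
uledor needs fewer.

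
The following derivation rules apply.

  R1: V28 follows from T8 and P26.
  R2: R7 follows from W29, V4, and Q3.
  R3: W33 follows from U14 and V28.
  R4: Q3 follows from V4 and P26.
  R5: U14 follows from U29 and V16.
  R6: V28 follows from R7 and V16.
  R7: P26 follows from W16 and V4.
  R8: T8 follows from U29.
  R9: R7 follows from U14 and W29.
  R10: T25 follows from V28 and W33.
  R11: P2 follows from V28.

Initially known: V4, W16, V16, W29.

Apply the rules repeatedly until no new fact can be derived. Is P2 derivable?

Yes

W16 and V4 hold, so P26 follows (R7).
From V4 and P26, R4 gives Q3.
W29, V4, and Q3 hold, so R7 follows (R2).
From R7 and V16, R6 gives V28.
From V28, R11 gives P2.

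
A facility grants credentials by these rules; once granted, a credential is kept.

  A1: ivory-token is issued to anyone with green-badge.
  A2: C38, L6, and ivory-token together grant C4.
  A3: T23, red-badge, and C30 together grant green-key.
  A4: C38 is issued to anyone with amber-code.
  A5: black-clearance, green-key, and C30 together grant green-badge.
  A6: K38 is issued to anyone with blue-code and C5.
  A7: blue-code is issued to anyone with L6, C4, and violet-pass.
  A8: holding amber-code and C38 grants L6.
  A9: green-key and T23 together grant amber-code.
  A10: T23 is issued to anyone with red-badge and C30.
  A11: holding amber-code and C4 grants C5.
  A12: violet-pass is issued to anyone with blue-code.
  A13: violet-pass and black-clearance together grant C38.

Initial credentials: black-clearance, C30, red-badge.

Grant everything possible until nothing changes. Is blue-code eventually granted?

blue-code would need L6, C4, and violet-pass (A7), but violet-pass is never granted.

No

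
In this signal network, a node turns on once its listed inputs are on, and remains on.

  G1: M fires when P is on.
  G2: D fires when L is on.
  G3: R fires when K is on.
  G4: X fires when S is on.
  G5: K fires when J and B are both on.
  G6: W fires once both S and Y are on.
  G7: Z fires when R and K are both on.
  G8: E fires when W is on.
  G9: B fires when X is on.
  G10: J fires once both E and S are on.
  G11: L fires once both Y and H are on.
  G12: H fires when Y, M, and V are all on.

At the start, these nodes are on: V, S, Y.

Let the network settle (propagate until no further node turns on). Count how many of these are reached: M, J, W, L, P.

G6: S and Y on → W on.
W is on, so E fires (G8).
G10: E and S on → J on.
M would need P (G1), but P never turns on.
J: reached.
W: reached.
L would need Y and H (G11), but H never turns on.
No rule produces P, and it is not given.
Reached: J and W — 2 of the 5.

2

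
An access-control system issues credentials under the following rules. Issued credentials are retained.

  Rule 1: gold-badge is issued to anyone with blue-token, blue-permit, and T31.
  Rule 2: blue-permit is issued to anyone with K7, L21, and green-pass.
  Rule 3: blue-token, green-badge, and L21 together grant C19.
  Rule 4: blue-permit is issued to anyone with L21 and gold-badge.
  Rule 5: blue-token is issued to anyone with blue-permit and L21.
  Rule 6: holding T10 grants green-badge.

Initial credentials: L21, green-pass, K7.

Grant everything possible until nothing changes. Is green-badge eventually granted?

No

green-badge would need T10 (Rule 6), but T10 is never granted.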